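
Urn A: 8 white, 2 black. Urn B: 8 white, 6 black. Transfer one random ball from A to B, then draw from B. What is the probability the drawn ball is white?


P(transfer white) = 8/10 = 4/5; P(transfer black) = 1/5
If white transferred: Urn II has 9 white of 15, so P(white|white moved) = 3/5
If black transferred: Urn II has 8 white of 15, so P(white|black moved) = 8/15
By total probability: P(white) = 4/5*3/5 + 1/5*8/15 = 44/75

44/75


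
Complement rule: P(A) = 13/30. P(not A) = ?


P(A') = 1 - P(A) = 1 - 13/30 = 17/30

17/30


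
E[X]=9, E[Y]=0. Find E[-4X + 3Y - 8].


E[-4X + 3Y - 8] = -4*E[X] + 3*E[Y] - 8
= (-4)*(9) + (3)*(0) + (-8)
= -36 + 0 - 8 = -44

-44


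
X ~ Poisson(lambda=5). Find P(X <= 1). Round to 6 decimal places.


P(X<=1) = e^(-5)*5^0/0! + e^(-5)*5^1/1!
≈ 0.0067379470 + 0.0336897350
= 0.0404276820
≈ 0.040428

0.040428


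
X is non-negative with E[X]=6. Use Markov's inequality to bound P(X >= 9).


Markov: P(X >= a) <= E[X]/a
P(X >= 9) <= 6/9 = 2/3

2/3


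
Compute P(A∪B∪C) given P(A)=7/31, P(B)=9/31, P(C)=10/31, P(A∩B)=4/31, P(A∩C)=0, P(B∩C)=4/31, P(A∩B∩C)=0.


P(A∪B∪C) = P(A)+P(B)+P(C) - P(AB)-P(AC)-P(BC) + P(ABC)
= 7/31+9/31+10/31 - 4/31-0-4/31 + 0
= 18/31

18/31


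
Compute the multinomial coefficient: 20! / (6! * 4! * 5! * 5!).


20! = 2432902008176640000
Denominator: 6!=720 * 4!=24 * 5!=120 * 5!=120
Coefficient = 2432902008176640000 / 248832000 = 9777287520

9777287520


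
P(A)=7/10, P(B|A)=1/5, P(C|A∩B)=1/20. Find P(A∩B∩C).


P(A∩B∩C) = P(A) * P(B|A) * P(C|A∩B)
= 7/10 * 1/5 * 1/20
= 7/50 * 1/20 = 7/1000

7/1000


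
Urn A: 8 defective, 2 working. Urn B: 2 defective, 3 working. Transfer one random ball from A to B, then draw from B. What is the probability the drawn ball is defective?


P(transfer defective) = 8/10 = 4/5; P(transfer working) = 1/5
If defective transferred: Urn II has 3 defective of 6, so P(defective|defective moved) = 1/2
If working transferred: Urn II has 2 defective of 6, so P(defective|working moved) = 1/3
By total probability: P(defective) = 4/5*1/2 + 1/5*1/3 = 7/15

7/15


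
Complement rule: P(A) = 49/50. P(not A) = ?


P(A') = 1 - P(A) = 1 - 49/50 = 1/50

1/50


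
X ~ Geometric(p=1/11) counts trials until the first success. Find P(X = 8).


P(X=8) = (1-p)^7 * p = (10/11)^7 * 1/11
= 10000000/19487171 * 1/11 = 10000000/214358881

10000000/214358881


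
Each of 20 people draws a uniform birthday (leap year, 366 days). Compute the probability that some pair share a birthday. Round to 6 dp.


P(all different) = prod((366-i)/366 for i=0..19) = 0.589430
P(at least one match) = 1 - 0.589430 = 0.410570

0.410570


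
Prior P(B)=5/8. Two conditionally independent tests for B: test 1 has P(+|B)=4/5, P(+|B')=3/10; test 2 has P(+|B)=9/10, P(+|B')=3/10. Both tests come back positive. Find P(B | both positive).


After test 1: P(+) = 4/5*5/8 + 3/10*3/8 = 49/80
P(B|+) = (1/2)/(49/80) = 40/49
After test 2 (use post1 as new prior): P(+) = 9/10*40/49 + 3/10*9/49 = 387/490
P(B|+,+) = (36/49)/(387/490) = 40/43

40/43


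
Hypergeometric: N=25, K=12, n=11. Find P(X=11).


P(X=11) = C(12,11)*C(13,0) / C(25,11)
= 12*1 / 4457400
= 12/4457400 = 1/371450

1/371450


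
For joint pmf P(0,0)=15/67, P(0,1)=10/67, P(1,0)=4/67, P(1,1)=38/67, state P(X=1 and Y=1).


Read from table: P(X=1, Y=1) = 38/67

38/67


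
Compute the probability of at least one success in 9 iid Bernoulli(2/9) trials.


P(at least one) = 1 - P(none)
P(none) = (1 - 2/9)^9 = (7/9)^9 = 40353607/387420489
P(at least one) = 1 - 40353607/387420489 = 347066882/387420489

347066882/387420489


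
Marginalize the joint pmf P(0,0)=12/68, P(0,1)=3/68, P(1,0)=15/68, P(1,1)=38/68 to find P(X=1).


P(X=1) = P(1,0)+P(1,1) = 15/68 + 38/68 = 53/68

53/68


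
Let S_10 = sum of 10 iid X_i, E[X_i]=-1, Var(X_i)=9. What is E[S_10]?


E[S_n] = n*E[X_1] = 10*-1 = -10

-10


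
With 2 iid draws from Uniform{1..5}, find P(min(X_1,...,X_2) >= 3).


P(min >= 3) = P(all X_i >= 3) = (P(X_1 >= 3))^2
= (3/5)^2 = 9/25

9/25


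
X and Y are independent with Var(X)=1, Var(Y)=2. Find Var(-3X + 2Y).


Independence => Cov(X,Y)=0
Var(-3X + 2Y) = (-3)^2*Var(X) + 2^2*Var(Y)
= 9*1 + 4*2 = 17

17


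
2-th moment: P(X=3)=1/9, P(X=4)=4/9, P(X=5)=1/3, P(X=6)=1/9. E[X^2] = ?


E[X^2] = sum(x^2 * P(x))
= 9*1/9 + 16*4/9 + 25*1/3 + 36*1/9
= 184/9

184/9


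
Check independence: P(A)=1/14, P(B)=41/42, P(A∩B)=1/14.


P(A)*P(B) = 1/14*41/42 = 41/588
P(A∩B) = 1/14 != 41/588, so not independent

No, A and B are not independent


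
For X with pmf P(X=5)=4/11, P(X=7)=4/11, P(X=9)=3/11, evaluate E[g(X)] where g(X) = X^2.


E[X^2] = sum(g(x)*P(x))
= 25*4/11 + 49*4/11 + 81*3/11
= 49

49


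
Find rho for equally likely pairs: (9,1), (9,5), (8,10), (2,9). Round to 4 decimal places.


Cov(X,Y) = -5.7500, Var(X) = 8.5000, Var(Y) = 12.6875
rho = Cov/(sqrt(VarX)*sqrt(VarY)) = -0.5537

-0.5537


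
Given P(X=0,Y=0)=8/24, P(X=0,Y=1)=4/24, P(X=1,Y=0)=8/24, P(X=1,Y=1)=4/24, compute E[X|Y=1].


P(Y=1) = 8/24
E[X|Y=1] = (0*4 + 1*4)/8 = 4/8 = 1/2

1/2


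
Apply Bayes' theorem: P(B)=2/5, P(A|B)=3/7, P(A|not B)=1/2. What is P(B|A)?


P(A) = P(A|B)P(B) + P(A|B')P(B') = 3/7*2/5 + 1/2*3/5 = 33/70
P(B|A) = P(A|B)P(B)/P(A) = (6/35)/(33/70) = 4/11

4/11


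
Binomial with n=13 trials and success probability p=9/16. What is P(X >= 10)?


P(X>=10) = P(X=10) + P(X=11) + P(X=12) + P(X=13)
= 171023288084649/2251799813685248 + 59969204912799/2251799813685248 + 25701087819771/4503599627370496 + 2541865828329/4503599627370496
= 122556984910749/1125899906842624

122556984910749/1125899906842624


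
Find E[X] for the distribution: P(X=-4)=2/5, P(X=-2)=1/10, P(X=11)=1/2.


E[X] = sum(x * P(x))
= -4*2/5 - 2*1/10 + 11*1/2
= 37/10

37/10


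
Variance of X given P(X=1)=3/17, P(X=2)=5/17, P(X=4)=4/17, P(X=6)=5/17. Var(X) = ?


E[X] = 59/17, E[X^2] = 267/17
Var(X) = E[X^2] - (E[X])^2 = 267/17 - (59/17)^2 = 1058/289

1058/289


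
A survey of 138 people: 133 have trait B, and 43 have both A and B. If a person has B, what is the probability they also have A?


P(A|B) = P(A∩B)/P(B) = (43/138)/(133/138) = 43/133

43/133


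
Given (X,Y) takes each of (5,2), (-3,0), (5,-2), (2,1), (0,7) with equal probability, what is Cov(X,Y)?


E[X]=9/5, E[Y]=8/5, E[XY]=2/5
Cov(X,Y) = E[XY] - E[X]E[Y] = 2/5 - 9/5*8/5 = -62/25

-62/25


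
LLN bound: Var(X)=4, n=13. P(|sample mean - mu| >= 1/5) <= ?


Var(Xbar) = Var(X)/n = 4/13
Chebyshev: P(|Xbar-mu| >= 1/5) <= Var(Xbar)/(1/5)^2 = (4/13)/(1/25) = 100/13
Bound exceeds 1, so trivial bound: 1

1


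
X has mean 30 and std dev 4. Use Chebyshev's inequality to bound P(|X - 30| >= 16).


k = 16/4 = 4
Chebyshev: P(|X-mu| >= k*sigma) <= 1/k^2 = 1/4^2 = 1/16

1/16


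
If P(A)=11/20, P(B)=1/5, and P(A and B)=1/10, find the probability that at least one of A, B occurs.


P(A∪B) = P(A) + P(B) - P(A∩B)
= 11/20 + 1/5 - 1/10 = 13/20

13/20


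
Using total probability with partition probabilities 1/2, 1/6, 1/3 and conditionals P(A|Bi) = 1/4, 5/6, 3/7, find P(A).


P(A) = P(A|B1)P(B1) + P(A|B2)P(B2) + P(A|B3)P(B3)
= 1/4*1/2 + 5/6*1/6 + 3/7*1/3
= 1/8 + 5/36 + 1/7 = 205/504

205/504


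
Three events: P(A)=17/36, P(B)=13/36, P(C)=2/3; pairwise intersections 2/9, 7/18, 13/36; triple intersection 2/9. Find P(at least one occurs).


P(A∪B∪C) = P(A)+P(B)+P(C) - P(AB)-P(AC)-P(BC) + P(ABC)
= 17/36+13/36+2/3 - 2/9-7/18-13/36 + 2/9
= 3/4

3/4


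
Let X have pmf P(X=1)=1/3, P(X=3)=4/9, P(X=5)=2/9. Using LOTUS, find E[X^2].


E[X^2] = sum(g(x)*P(x))
= 1*1/3 + 9*4/9 + 25*2/9
= 89/9

89/9


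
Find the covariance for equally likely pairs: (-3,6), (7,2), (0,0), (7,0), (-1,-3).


E[X]=2, E[Y]=1, E[XY]=-1/5
Cov(X,Y) = E[XY] - E[X]E[Y] = -1/5 - 2*1 = -11/5

-11/5


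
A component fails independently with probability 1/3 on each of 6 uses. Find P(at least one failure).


P(at least one) = 1 - P(none)
P(none) = (1 - 1/3)^6 = (2/3)^6 = 64/729
P(at least one) = 1 - 64/729 = 665/729

665/729


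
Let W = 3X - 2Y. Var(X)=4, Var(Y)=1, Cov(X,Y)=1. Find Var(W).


Var(3X - 2Y) = 3^2*Var(X) + (-2)^2*Var(Y) + 2*3*(-2)*Cov(X,Y)
= 9*4 + 4*1 - 12*1
= 36 + 4 - 12 = 28

28


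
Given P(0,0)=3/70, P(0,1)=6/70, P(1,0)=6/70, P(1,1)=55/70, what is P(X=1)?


P(X=1) = P(1,0)+P(1,1) = 6/70 + 55/70 = 61/70

61/70


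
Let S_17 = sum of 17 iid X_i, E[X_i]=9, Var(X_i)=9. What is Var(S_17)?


By independence, Var(S_n) = n*Var(X_1) = 17*9 = 153

153


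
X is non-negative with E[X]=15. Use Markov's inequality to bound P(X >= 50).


Markov: P(X >= a) <= E[X]/a
P(X >= 50) <= 15/50 = 3/10

3/10


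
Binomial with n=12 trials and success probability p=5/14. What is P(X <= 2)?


P(X<=2) = P(X=0) + P(X=1) + P(X=2)
= 282429536481/56693912375296 + 470715894135/14173478093824 + 2876597130825/28346956187648
= 7918487374671/56693912375296

7918487374671/56693912375296


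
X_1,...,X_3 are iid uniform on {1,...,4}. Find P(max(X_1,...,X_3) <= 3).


P(max <= 3) = P(all X_i <= 3) = (P(X_1 <= 3))^3
= (3/4)^3 = 27/64

27/64


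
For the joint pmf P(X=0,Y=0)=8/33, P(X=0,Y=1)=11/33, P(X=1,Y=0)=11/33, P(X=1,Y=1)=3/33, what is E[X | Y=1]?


P(Y=1) = 14/33
E[X|Y=1] = (0*11 + 1*3)/14 = 3/14

3/14


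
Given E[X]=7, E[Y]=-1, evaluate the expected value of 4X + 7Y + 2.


E[4X + 7Y + 2] = 4*E[X] + 7*E[Y] + 2
= (4)*(7) + (7)*(-1) + (2)
= 28 - 7 + 2 = 23

23


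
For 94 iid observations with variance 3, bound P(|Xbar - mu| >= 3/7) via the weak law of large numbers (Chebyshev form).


Var(Xbar) = Var(X)/n = 3/94
Chebyshev: P(|Xbar-mu| >= 3/7) <= Var(Xbar)/(3/7)^2 = (3/94)/(9/49) = 49/282

49/282


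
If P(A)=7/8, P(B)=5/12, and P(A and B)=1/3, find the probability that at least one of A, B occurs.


P(A∪B) = P(A) + P(B) - P(A∩B)
= 7/8 + 5/12 - 1/3 = 23/24

23/24


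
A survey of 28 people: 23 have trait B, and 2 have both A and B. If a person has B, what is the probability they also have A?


P(A|B) = P(A∩B)/P(B) = (2/28)/(23/28) = 2/23

2/23


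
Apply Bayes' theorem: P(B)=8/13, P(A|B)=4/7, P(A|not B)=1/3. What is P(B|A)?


P(A) = P(A|B)P(B) + P(A|B')P(B') = 4/7*8/13 + 1/3*5/13 = 131/273
P(B|A) = P(A|B)P(B)/P(A) = (32/91)/(131/273) = 96/131

96/131


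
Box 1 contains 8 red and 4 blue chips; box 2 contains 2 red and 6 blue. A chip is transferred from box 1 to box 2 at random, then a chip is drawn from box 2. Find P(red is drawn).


P(transfer red) = 8/12 = 2/3; P(transfer blue) = 1/3
If red transferred: Urn II has 3 red of 9, so P(red|red moved) = 1/3
If blue transferred: Urn II has 2 red of 9, so P(red|blue moved) = 2/9
By total probability: P(red) = 2/3*1/3 + 1/3*2/9 = 8/27

8/27


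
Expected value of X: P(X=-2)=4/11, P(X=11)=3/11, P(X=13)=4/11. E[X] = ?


E[X] = sum(x * P(x))
= -2*4/11 + 11*3/11 + 13*4/11
= 7

7


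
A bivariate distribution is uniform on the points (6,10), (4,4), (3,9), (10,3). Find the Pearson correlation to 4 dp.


Cov(X,Y) = -4.1250, Var(X) = 7.1875, Var(Y) = 9.2500
rho = Cov/(sqrt(VarX)*sqrt(VarY)) = -0.5059

-0.5059


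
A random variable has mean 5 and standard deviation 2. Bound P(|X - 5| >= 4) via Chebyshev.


k = 4/2 = 2
Chebyshev: P(|X-mu| >= k*sigma) <= 1/k^2 = 1/2^2 = 1/4

1/4


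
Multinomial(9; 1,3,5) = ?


9! = 362880
Denominator: 1!=1 * 3!=6 * 5!=120
Coefficient = 362880 / 720 = 504

504


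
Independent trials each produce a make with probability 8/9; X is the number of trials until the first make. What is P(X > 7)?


P(X > 7) = P(first 7 trials all fail) = (1-p)^7 = (1/9)^7 = 1/4782969

1/4782969


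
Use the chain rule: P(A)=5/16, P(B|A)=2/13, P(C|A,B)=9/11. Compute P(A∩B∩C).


P(A∩B∩C) = P(A) * P(B|A) * P(C|A∩B)
= 5/16 * 2/13 * 9/11
= 5/104 * 9/11 = 45/1144

45/1144


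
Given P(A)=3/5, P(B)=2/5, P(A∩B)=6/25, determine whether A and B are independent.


P(A)*P(B) = 3/5*2/5 = 6/25
P(A∩B) = 6/25, which equals P(A)P(B), so independent

Yes, A and B are independent


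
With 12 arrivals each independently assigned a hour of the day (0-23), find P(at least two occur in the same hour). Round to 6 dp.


P(all different) = prod((24-i)/24 for i=0..11) = 0.035468
P(at least one match) = 1 - 0.035468 = 0.964532

0.964532


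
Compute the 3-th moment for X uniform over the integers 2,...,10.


E[X^3] = (1/9) * sum(x^3 for x=2..10)
= 3024/9 = 336

336


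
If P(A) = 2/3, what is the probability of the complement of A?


P(A') = 1 - P(A) = 1 - 2/3 = 1/3

1/3


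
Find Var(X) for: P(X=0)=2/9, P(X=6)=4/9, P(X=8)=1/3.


E[X] = 16/3, E[X^2] = 112/3
Var(X) = E[X^2] - (E[X])^2 = 112/3 - (16/3)^2 = 80/9

80/9


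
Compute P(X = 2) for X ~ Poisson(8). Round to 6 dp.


P(X=2) = e^(-8) * 8^2 / 2!
≈ 0.0003354626279 * 64 / 2
≈ 0.010735

0.010735


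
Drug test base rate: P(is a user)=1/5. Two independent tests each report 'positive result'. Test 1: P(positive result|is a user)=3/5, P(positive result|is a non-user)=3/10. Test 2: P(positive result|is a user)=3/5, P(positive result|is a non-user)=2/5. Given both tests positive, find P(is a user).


After test 1: P(+) = 3/5*1/5 + 3/10*4/5 = 9/25
P(B|+) = (3/25)/(9/25) = 1/3
After test 2 (use post1 as new prior): P(+) = 3/5*1/3 + 2/5*2/3 = 7/15
P(B|+,+) = (1/5)/(7/15) = 3/7

3/7


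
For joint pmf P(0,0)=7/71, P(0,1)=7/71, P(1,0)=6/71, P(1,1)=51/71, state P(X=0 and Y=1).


Read from table: P(X=0, Y=1) = 7/71

7/71


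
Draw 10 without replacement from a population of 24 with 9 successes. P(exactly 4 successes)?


P(X=4) = C(9,4)*C(15,6) / C(24,10)
= 126*5005 / 1961256
= 630630/1961256 = 9555/29716

9555/29716


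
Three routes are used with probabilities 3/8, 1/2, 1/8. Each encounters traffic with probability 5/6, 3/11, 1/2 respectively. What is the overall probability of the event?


P(A) = P(A|B1)P(B1) + P(A|B2)P(B2) + P(A|B3)P(B3)
= 5/6*3/8 + 3/11*1/2 + 1/2*1/8
= 5/16 + 3/22 + 1/16 = 45/88

45/88


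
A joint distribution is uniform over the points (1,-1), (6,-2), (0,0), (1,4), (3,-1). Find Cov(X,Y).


E[X]=11/5, E[Y]=0, E[XY]=-12/5
Cov(X,Y) = E[XY] - E[X]E[Y] = -12/5 - 11/5*0 = -12/5

-12/5


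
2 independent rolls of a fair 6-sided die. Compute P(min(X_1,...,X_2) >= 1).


P(min >= 1) = P(all X_i >= 1) = (P(X_1 >= 1))^2
= (6/6)^2 = 1^2 = 1

1


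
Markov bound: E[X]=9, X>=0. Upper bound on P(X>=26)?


Markov: P(X >= a) <= E[X]/a
P(X >= 26) <= 9/26

9/26


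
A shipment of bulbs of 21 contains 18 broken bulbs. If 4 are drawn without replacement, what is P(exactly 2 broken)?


P(X=2) = C(18,2)*C(3,2) / C(21,4)
= 153*3 / 5985
= 459/5985 = 51/665

51/665


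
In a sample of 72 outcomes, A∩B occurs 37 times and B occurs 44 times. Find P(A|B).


P(A|B) = P(A∩B)/P(B) = (37/72)/(44/72) = 37/44

37/44


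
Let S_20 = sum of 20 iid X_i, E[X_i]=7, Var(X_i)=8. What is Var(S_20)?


By independence, Var(S_n) = n*Var(X_1) = 20*8 = 160

160


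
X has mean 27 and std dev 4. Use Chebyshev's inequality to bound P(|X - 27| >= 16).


k = 16/4 = 4
Chebyshev: P(|X-mu| >= k*sigma) <= 1/k^2 = 1/4^2 = 1/16

1/16


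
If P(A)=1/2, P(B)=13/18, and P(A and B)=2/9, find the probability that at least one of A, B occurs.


P(A∪B) = P(A) + P(B) - P(A∩B)
= 1/2 + 13/18 - 2/9 = 1

1


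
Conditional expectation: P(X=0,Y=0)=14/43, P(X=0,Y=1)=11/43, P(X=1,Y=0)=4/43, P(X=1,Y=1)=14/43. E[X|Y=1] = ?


P(Y=1) = 25/43
E[X|Y=1] = (0*11 + 1*14)/25 = 14/25

14/25


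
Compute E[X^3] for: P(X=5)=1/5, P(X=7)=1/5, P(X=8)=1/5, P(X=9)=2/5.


E[X^3] = sum(x^3 * P(x))
= 125*1/5 + 343*1/5 + 512*1/5 + 729*2/5
= 2438/5

2438/5


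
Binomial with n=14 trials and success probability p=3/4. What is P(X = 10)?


P(X=10) = C(14,10) * p^10 * (1-p)^4
= 1001 * 59049/1048576 * 1/256
= 59108049/268435456

59108049/268435456


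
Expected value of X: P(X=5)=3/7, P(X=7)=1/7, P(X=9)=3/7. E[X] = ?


E[X] = sum(x * P(x))
= 5*3/7 + 7*1/7 + 9*3/7
= 7

7


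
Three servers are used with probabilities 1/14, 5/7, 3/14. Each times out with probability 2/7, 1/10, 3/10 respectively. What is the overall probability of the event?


P(A) = P(A|B1)P(B1) + P(A|B2)P(B2) + P(A|B3)P(B3)
= 2/7*1/14 + 1/10*5/7 + 3/10*3/14
= 1/49 + 1/14 + 9/140 = 153/980

153/980


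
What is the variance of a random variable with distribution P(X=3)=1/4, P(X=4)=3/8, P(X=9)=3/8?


E[X] = 45/8, E[X^2] = 309/8
Var(X) = E[X^2] - (E[X])^2 = 309/8 - (45/8)^2 = 447/64

447/64


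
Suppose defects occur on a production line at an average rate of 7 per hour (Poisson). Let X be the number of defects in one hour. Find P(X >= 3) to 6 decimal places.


P(X>=3) = 1 - P(X<=2) = 1 - (e^(-7)*7^0/0! + e^(-7)*7^1/1! + e^(-7)*7^2/2!)
≈ 1 - (0.0009118820 + 0.0063831738 + 0.0223411082)
= 1 - 0.0296361640 = 0.9703638360
≈ 0.970364

0.970364


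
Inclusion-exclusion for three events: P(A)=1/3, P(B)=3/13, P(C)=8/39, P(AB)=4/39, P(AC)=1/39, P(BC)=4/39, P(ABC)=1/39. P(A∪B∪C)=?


P(A∪B∪C) = P(A)+P(B)+P(C) - P(AB)-P(AC)-P(BC) + P(ABC)
= 1/3+3/13+8/39 - 4/39-1/39-4/39 + 1/39
= 22/39

22/39


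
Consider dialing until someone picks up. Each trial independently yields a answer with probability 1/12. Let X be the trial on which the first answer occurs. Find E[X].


For geometric (trials until first success), E[X] = 1/p = 1/(1/12) = 12

12


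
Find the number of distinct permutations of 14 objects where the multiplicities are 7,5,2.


14! = 87178291200
Denominator: 7!=5040 * 5!=120 * 2!=2
Coefficient = 87178291200 / 1209600 = 72072

72072


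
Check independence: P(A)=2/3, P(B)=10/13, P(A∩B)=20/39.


P(A)*P(B) = 2/3*10/13 = 20/39
P(A∩B) = 20/39, which equals P(A)P(B), so independent

Yes, A and B are independent


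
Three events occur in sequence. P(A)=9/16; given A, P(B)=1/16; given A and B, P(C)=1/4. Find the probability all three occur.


P(A∩B∩C) = P(A) * P(B|A) * P(C|A∩B)
= 9/16 * 1/16 * 1/4
= 9/256 * 1/4 = 9/1024

9/1024


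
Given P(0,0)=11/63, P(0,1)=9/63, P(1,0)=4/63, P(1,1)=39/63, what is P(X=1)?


P(X=1) = P(1,0)+P(1,1) = 4/63 + 39/63 = 43/63

43/63


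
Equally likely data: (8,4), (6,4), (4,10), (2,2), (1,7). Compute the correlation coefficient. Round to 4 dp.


Cov(X,Y) = -1.2800, Var(X) = 6.5600, Var(Y) = 7.8400
rho = Cov/(sqrt(VarX)*sqrt(VarY)) = -0.1785

-0.1785


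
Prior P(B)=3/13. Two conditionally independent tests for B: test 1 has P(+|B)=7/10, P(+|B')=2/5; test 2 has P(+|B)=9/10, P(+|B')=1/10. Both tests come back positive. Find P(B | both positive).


After test 1: P(+) = 7/10*3/13 + 2/5*10/13 = 61/130
P(B|+) = (21/130)/(61/130) = 21/61
After test 2 (use post1 as new prior): P(+) = 9/10*21/61 + 1/10*40/61 = 229/610
P(B|+,+) = (189/610)/(229/610) = 189/229

189/229


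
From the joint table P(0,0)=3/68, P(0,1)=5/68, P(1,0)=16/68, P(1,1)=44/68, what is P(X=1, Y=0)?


Read from table: P(X=1, Y=0) = 16/68 = 4/17

4/17


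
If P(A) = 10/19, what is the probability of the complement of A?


P(A') = 1 - P(A) = 1 - 10/19 = 9/19

9/19


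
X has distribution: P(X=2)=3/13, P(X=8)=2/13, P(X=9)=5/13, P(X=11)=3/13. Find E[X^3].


E[X^3] = sum(g(x)*P(x))
= 8*3/13 + 512*2/13 + 729*5/13 + 1331*3/13
= 8686/13

8686/13


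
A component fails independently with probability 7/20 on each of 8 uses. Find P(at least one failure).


P(at least one) = 1 - P(none)
P(none) = (1 - 7/20)^8 = (13/20)^8 = 815730721/25600000000
P(at least one) = 1 - 815730721/25600000000 = 24784269279/25600000000

24784269279/25600000000


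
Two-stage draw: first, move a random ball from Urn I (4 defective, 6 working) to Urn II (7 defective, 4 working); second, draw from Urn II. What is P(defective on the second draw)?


P(transfer defective) = 4/10 = 2/5; P(transfer working) = 3/5
If defective transferred: Urn II has 8 defective of 12, so P(defective|defective moved) = 2/3
If working transferred: Urn II has 7 defective of 12, so P(defective|working moved) = 7/12
By total probability: P(defective) = 2/5*2/3 + 3/5*7/12 = 37/60

37/60


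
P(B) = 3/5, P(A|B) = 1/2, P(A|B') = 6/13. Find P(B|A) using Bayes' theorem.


P(A) = P(A|B)P(B) + P(A|B')P(B') = 1/2*3/5 + 6/13*2/5 = 63/130
P(B|A) = P(A|B)P(B)/P(A) = (3/10)/(63/130) = 13/21

13/21


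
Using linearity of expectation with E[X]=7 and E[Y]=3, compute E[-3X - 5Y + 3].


E[-3X - 5Y + 3] = -3*E[X] - 5*E[Y] + 3
= (-3)*(7) + (-5)*(3) + (3)
= -21 - 15 + 3 = -33

-33


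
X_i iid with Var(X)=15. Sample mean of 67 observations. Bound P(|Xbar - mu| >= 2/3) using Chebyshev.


Var(Xbar) = Var(X)/n = 15/67
Chebyshev: P(|Xbar-mu| >= 2/3) <= Var(Xbar)/(2/3)^2 = (15/67)/(4/9) = 135/268

135/268


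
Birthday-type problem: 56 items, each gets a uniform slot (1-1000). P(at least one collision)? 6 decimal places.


P(all different) = prod((1000-i)/1000 for i=0..55) = 0.208189
P(at least one match) = 1 - 0.208189 = 0.791811

0.791811


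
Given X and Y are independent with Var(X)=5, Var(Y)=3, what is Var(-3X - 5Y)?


Independence => Cov(X,Y)=0
Var(-3X - 5Y) = (-3)^2*Var(X) + (-5)^2*Var(Y)
= 9*5 + 25*3 = 120

120


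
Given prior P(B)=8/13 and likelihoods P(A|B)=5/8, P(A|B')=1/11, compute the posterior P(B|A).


P(A) = P(A|B)P(B) + P(A|B')P(B') = 5/8*8/13 + 1/11*5/13 = 60/143
P(B|A) = P(A|B)P(B)/P(A) = (5/13)/(60/143) = 11/12

11/12


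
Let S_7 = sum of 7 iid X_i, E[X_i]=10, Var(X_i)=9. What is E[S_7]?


E[S_n] = n*E[X_1] = 7*10 = 70

70


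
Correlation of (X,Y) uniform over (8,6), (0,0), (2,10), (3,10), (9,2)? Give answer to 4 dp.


Cov(X,Y) = -1.4400, Var(X) = 12.2400, Var(Y) = 16.6400
rho = Cov/(sqrt(VarX)*sqrt(VarY)) = -0.1009

-0.1009


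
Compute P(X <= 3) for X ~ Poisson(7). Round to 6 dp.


P(X<=3) = e^(-7)*7^0/0! + e^(-7)*7^1/1! + e^(-7)*7^2/2! + e^(-7)*7^3/3!
≈ 0.0009118820 + 0.0063831738 + 0.0223411082 + 0.0521292524
= 0.0817654164
≈ 0.081765

0.081765


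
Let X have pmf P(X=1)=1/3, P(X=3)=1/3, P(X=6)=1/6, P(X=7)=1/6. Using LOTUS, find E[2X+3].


E[2X+3] = sum(g(x)*P(x))
= 5*1/3 + 9*1/3 + 15*1/6 + 17*1/6
= 10

10


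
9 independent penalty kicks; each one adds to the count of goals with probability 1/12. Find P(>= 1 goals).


P(at least one) = 1 - P(none)
P(none) = (1 - 1/12)^9 = (11/12)^9 = 2357947691/5159780352
P(at least one) = 1 - 2357947691/5159780352 = 2801832661/5159780352

2801832661/5159780352


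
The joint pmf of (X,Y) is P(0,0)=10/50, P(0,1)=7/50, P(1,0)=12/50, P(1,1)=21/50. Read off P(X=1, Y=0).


Read from table: P(X=1, Y=0) = 12/50 = 6/25

6/25


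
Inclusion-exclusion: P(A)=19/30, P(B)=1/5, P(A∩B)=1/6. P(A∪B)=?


P(A∪B) = P(A) + P(B) - P(A∩B)
= 19/30 + 1/5 - 1/6 = 2/3

2/3


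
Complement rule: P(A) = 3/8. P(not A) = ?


P(A') = 1 - P(A) = 1 - 3/8 = 5/8

5/8


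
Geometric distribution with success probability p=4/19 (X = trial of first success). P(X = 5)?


P(X=5) = (1-p)^4 * p = (15/19)^4 * 4/19
= 50625/130321 * 4/19 = 202500/2476099

202500/2476099


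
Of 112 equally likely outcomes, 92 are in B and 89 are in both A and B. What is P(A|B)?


P(A|B) = P(A∩B)/P(B) = (89/112)/(92/112) = 89/92

89/92


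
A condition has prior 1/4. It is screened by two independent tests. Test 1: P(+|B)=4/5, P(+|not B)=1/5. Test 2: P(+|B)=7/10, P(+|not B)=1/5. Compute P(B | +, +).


After test 1: P(+) = 4/5*1/4 + 1/5*3/4 = 7/20
P(B|+) = (1/5)/(7/20) = 4/7
After test 2 (use post1 as new prior): P(+) = 7/10*4/7 + 1/5*3/7 = 17/35
P(B|+,+) = (2/5)/(17/35) = 14/17

14/17


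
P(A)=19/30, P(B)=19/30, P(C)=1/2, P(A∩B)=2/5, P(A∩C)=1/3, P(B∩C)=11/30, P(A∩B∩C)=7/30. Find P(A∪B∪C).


P(A∪B∪C) = P(A)+P(B)+P(C) - P(AB)-P(AC)-P(BC) + P(ABC)
= 19/30+19/30+1/2 - 2/5-1/3-11/30 + 7/30
= 9/10

9/10


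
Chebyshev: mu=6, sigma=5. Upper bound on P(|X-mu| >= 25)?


k = 25/5 = 5
Chebyshev: P(|X-mu| >= k*sigma) <= 1/k^2 = 1/5^2 = 1/25

1/25


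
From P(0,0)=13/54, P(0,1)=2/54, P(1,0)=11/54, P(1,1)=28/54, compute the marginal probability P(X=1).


P(X=1) = P(1,0)+P(1,1) = 11/54 + 28/54 = 39/54 = 13/18

13/18


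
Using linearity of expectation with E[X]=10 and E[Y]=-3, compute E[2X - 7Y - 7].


E[2X - 7Y - 7] = 2*E[X] - 7*E[Y] - 7
= (2)*(10) + (-7)*(-3) + (-7)
= 20 + 21 - 7 = 34

34


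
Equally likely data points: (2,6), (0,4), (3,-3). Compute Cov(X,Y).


E[X]=5/3, E[Y]=7/3, E[XY]=1
Cov(X,Y) = E[XY] - E[X]E[Y] = 1 - 5/3*7/3 = -26/9

-26/9


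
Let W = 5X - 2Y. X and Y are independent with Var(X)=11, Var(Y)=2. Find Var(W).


Independence => Cov(X,Y)=0
Var(5X - 2Y) = 5^2*Var(X) + (-2)^2*Var(Y)
= 25*11 + 4*2 = 283

283


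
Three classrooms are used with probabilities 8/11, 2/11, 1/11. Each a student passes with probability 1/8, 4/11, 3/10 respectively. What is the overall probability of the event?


P(A) = P(A|B1)P(B1) + P(A|B2)P(B2) + P(A|B3)P(B3)
= 1/8*8/11 + 4/11*2/11 + 3/10*1/11
= 1/11 + 8/121 + 3/110 = 223/1210

223/1210


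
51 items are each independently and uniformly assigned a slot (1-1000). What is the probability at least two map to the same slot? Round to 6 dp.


P(all different) = prod((1000-i)/1000 for i=0..50) = 0.273345
P(at least one match) = 1 - 0.273345 = 0.726655

0.726655


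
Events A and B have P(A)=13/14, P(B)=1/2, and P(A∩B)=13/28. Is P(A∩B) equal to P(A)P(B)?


P(A)*P(B) = 13/14*1/2 = 13/28
P(A∩B) = 13/28, which equals P(A)P(B), so independent

Yes, A and B are independent


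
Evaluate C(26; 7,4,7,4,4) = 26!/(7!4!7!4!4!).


26! = 403291461126605635584000000
Denominator: 7!=5040 * 4!=24 * 7!=5040 * 4!=24 * 4!=24
Coefficient = 403291461126605635584000000 / 351151718400 = 1148482094760000

1148482094760000


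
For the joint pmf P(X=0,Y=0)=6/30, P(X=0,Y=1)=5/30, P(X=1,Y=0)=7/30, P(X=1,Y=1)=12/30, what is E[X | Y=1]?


P(Y=1) = 17/30
E[X|Y=1] = (0*5 + 1*12)/17 = 12/17

12/17


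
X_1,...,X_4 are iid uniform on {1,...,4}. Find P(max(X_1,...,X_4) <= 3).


P(max <= 3) = P(all X_i <= 3) = (P(X_1 <= 3))^4
= (3/4)^4 = 81/256

81/256


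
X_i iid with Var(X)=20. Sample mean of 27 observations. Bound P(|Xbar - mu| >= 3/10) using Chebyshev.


Var(Xbar) = Var(X)/n = 20/27
Chebyshev: P(|Xbar-mu| >= 3/10) <= Var(Xbar)/(3/10)^2 = (20/27)/(9/100) = 2000/243
Bound exceeds 1, so trivial bound: 1

1


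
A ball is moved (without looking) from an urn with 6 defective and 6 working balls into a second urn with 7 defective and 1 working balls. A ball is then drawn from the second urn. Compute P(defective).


P(transfer defective) = 6/12 = 1/2; P(transfer working) = 1/2
If defective transferred: Urn II has 8 defective of 9, so P(defective|defective moved) = 8/9
If working transferred: Urn II has 7 defective of 9, so P(defective|working moved) = 7/9
By total probability: P(defective) = 1/2*8/9 + 1/2*7/9 = 5/6

5/6


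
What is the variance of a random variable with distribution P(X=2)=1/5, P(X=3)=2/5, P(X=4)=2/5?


E[X] = 16/5, E[X^2] = 54/5
Var(X) = E[X^2] - (E[X])^2 = 54/5 - (16/5)^2 = 14/25

14/25


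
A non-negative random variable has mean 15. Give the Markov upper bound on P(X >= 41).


Markov: P(X >= a) <= E[X]/a
P(X >= 41) <= 15/41

15/41


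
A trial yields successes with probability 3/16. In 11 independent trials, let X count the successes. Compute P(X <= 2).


P(X<=2) = P(X=0) + P(X=1) + P(X=2)
= 1792160394037/17592186044416 + 4549330231017/17592186044416 + 5249227189635/17592186044416
= 11590717814689/17592186044416

11590717814689/17592186044416


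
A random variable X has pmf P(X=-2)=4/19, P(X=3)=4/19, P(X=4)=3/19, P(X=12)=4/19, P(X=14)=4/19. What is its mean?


E[X] = sum(x * P(x))
= -2*4/19 + 3*4/19 + 4*3/19 + 12*4/19 + 14*4/19
= 120/19

120/19


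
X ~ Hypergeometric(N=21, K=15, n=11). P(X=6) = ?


P(X=6) = C(15,6)*C(6,5) / C(21,11)
= 5005*6 / 352716
= 30030/352716 = 55/646

55/646


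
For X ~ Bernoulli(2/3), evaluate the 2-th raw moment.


For Bernoulli: X in {0,1}
E[X^2] = 0^2*(1-2/3) + 1^2*2/3 = 2/3

2/3


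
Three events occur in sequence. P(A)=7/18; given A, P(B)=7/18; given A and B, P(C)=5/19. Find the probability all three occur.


P(A∩B∩C) = P(A) * P(B|A) * P(C|A∩B)
= 7/18 * 7/18 * 5/19
= 49/324 * 5/19 = 245/6156

245/6156


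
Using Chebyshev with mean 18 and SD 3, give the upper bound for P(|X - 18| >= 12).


k = 12/3 = 4
Chebyshev: P(|X-mu| >= k*sigma) <= 1/k^2 = 1/4^2 = 1/16

1/16


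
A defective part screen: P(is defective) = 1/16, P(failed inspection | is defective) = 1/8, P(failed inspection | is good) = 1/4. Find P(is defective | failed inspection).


P(A) = P(A|B)P(B) + P(A|B')P(B') = 1/8*1/16 + 1/4*15/16 = 31/128
P(B|A) = P(A|B)P(B)/P(A) = (1/128)/(31/128) = 1/31

1/31


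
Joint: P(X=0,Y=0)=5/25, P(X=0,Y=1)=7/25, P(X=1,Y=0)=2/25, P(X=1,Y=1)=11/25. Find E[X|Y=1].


P(Y=1) = 18/25
E[X|Y=1] = (0*7 + 1*11)/18 = 11/18

11/18


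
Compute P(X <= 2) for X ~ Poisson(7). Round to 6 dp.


P(X<=2) = e^(-7)*7^0/0! + e^(-7)*7^1/1! + e^(-7)*7^2/2!
≈ 0.0009118820 + 0.0063831738 + 0.0223411082
= 0.0296361640
≈ 0.029636

0.029636


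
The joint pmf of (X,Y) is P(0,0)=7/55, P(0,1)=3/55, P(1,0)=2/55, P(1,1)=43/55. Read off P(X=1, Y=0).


Read from table: P(X=1, Y=0) = 2/55

2/55


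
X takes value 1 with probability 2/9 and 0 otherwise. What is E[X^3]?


For Bernoulli: X in {0,1}
E[X^3] = 0^3*(1-2/9) + 1^3*2/9 = 2/9

2/9


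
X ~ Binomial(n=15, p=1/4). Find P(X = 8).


P(X=8) = C(15,8) * p^8 * (1-p)^7
= 6435 * 1/65536 * 2187/16384
= 14073345/1073741824

14073345/1073741824


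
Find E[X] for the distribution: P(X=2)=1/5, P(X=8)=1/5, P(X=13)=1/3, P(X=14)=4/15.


E[X] = sum(x * P(x))
= 2*1/5 + 8*1/5 + 13*1/3 + 14*4/15
= 151/15

151/15


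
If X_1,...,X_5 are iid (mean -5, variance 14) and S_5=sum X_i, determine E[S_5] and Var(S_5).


E[S_n] = n*mu = 5*-5 = -25
Var(S_n) = n*sigma^2 = 5*14 = 70

E[S_5]=-25, Var(S_5)=70


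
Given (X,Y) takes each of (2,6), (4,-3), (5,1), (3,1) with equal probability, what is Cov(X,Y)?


E[X]=7/2, E[Y]=5/4, E[XY]=2
Cov(X,Y) = E[XY] - E[X]E[Y] = 2 - 7/2*5/4 = -19/8

-19/8


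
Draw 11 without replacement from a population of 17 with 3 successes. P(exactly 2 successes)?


P(X=2) = C(3,2)*C(14,9) / C(17,11)
= 3*2002 / 12376
= 6006/12376 = 33/68

33/68


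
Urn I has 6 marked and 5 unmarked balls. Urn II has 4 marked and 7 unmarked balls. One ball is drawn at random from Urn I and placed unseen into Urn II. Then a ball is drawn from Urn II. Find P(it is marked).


P(transfer marked) = 6/11; P(transfer unmarked) = 5/11
If marked transferred: Urn II has 5 marked of 12, so P(marked|marked moved) = 5/12
If unmarked transferred: Urn II has 4 marked of 12, so P(marked|unmarked moved) = 1/3
By total probability: P(marked) = 6/11*5/12 + 5/11*1/3 = 25/66

25/66


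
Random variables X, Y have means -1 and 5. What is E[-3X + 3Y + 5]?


E[-3X + 3Y + 5] = -3*E[X] + 3*E[Y] + 5
= (-3)*(-1) + (3)*(5) + (5)
= 3 + 15 + 5 = 23

23


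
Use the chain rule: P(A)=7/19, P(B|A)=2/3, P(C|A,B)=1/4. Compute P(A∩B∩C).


P(A∩B∩C) = P(A) * P(B|A) * P(C|A∩B)
= 7/19 * 2/3 * 1/4
= 14/57 * 1/4 = 7/114

7/114


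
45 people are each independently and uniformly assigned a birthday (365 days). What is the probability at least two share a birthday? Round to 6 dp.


P(all different) = prod((365-i)/365 for i=0..44) = 0.059024
P(at least one match) = 1 - 0.059024 = 0.940976

0.940976


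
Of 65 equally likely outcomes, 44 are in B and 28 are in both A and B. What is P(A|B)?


P(A|B) = P(A∩B)/P(B) = (28/65)/(44/65) = 28/44 = 7/11

7/11


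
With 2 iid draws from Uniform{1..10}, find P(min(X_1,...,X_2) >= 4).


P(min >= 4) = P(all X_i >= 4) = (P(X_1 >= 4))^2
= (7/10)^2 = 49/100

49/100


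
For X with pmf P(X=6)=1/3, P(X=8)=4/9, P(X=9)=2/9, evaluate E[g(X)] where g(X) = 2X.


E[2X] = sum(g(x)*P(x))
= 12*1/3 + 16*4/9 + 18*2/9
= 136/9

136/9


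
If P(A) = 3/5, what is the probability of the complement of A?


P(A') = 1 - P(A) = 1 - 3/5 = 2/5

2/5


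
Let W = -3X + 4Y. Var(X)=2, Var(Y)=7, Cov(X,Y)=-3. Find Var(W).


Var(-3X + 4Y) = (-3)^2*Var(X) + 4^2*Var(Y) + 2*(-3)*4*Cov(X,Y)
= 9*2 + 16*7 - 24*(-3)
= 18 + 112 + 72 = 202

202


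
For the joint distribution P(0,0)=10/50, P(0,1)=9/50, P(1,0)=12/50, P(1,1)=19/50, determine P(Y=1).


P(Y=1) = P(0,1)+P(1,1) = 9/50 + 19/50 = 28/50 = 14/25

14/25


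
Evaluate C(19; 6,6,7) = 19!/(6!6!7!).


19! = 121645100408832000
Denominator: 6!=720 * 6!=720 * 7!=5040
Coefficient = 121645100408832000 / 2612736000 = 46558512

46558512


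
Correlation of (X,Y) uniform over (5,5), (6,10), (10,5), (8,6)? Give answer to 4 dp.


Cov(X,Y) = -1.3750, Var(X) = 3.6875, Var(Y) = 4.2500
rho = Cov/(sqrt(VarX)*sqrt(VarY)) = -0.3473

-0.3473


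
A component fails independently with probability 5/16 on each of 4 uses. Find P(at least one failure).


P(at least one) = 1 - P(none)
P(none) = (1 - 5/16)^4 = (11/16)^4 = 14641/65536
P(at least one) = 1 - 14641/65536 = 50895/65536

50895/65536


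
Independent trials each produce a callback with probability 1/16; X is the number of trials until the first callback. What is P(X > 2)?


P(X > 2) = P(first 2 trials all fail) = (1-p)^2 = (15/16)^2 = 225/256

225/256


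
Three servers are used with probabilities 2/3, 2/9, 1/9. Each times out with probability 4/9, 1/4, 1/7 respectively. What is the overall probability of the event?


P(A) = P(A|B1)P(B1) + P(A|B2)P(B2) + P(A|B3)P(B3)
= 4/9*2/3 + 1/4*2/9 + 1/7*1/9
= 8/27 + 1/18 + 1/63 = 139/378

139/378


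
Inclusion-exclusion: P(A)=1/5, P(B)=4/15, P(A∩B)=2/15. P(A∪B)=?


P(A∪B) = P(A) + P(B) - P(A∩B)
= 1/5 + 4/15 - 2/15 = 1/3

1/3


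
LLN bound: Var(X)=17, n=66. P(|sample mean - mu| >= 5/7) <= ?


Var(Xbar) = Var(X)/n = 17/66
Chebyshev: P(|Xbar-mu| >= 5/7) <= Var(Xbar)/(5/7)^2 = (17/66)/(25/49) = 833/1650

833/1650


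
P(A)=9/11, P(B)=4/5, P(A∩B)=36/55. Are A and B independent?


P(A)*P(B) = 9/11*4/5 = 36/55
P(A∩B) = 36/55, which equals P(A)P(B), so independent

Yes, A and B are independent


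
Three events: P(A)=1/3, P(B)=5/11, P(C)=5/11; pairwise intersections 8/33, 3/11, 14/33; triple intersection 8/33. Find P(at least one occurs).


P(A∪B∪C) = P(A)+P(B)+P(C) - P(AB)-P(AC)-P(BC) + P(ABC)
= 1/3+5/11+5/11 - 8/33-3/11-14/33 + 8/33
= 6/11

6/11


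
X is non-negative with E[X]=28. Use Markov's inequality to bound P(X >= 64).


Markov: P(X >= a) <= E[X]/a
P(X >= 64) <= 28/64 = 7/16

7/16


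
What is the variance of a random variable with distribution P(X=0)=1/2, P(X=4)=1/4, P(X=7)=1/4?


E[X] = 11/4, E[X^2] = 65/4
Var(X) = E[X^2] - (E[X])^2 = 65/4 - (11/4)^2 = 139/16

139/16


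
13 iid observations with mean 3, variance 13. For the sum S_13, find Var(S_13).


By independence, Var(S_n) = n*Var(X_1) = 13*13 = 169

169


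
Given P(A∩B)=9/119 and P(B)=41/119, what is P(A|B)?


P(A|B) = P(A∩B)/P(B) = (9/119)/(41/119) = 9/41

9/41


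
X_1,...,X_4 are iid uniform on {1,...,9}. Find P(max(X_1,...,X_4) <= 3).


P(max <= 3) = P(all X_i <= 3) = (P(X_1 <= 3))^4
= (3/9)^4 = (1/3)^4 = 1/81

1/81


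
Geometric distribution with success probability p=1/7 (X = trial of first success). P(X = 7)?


P(X=7) = (1-p)^6 * p = (6/7)^6 * 1/7
= 46656/117649 * 1/7 = 46656/823543

46656/823543


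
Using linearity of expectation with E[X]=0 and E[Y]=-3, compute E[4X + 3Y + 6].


E[4X + 3Y + 6] = 4*E[X] + 3*E[Y] + 6
= (4)*(0) + (3)*(-3) + (6)
= 0 - 9 + 6 = -3

-3


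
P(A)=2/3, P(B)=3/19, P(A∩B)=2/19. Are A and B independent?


P(A)*P(B) = 2/3*3/19 = 2/19
P(A∩B) = 2/19, which equals P(A)P(B), so independent

Yes, A and B are independent


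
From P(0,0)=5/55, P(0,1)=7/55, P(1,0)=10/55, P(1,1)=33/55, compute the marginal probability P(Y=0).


P(Y=0) = P(0,0)+P(1,0) = 5/55 + 10/55 = 15/55 = 3/11

3/11


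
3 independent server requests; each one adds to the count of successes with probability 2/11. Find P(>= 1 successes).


P(at least one) = 1 - P(none)
P(none) = (1 - 2/11)^3 = (9/11)^3 = 729/1331
P(at least one) = 1 - 729/1331 = 602/1331

602/1331


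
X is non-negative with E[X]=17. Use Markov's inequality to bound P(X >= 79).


Markov: P(X >= a) <= E[X]/a
P(X >= 79) <= 17/79

17/79


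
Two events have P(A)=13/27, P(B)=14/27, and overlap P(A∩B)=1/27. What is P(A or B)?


P(A∪B) = P(A) + P(B) - P(A∩B)
= 13/27 + 14/27 - 1/27 = 26/27

26/27


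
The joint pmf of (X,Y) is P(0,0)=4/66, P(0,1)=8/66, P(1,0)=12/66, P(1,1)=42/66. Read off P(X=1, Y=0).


Read from table: P(X=1, Y=0) = 12/66 = 2/11

2/11


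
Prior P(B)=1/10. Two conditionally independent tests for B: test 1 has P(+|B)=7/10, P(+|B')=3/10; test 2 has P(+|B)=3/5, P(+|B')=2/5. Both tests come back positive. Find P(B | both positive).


After test 1: P(+) = 7/10*1/10 + 3/10*9/10 = 17/50
P(B|+) = (7/100)/(17/50) = 7/34
After test 2 (use post1 as new prior): P(+) = 3/5*7/34 + 2/5*27/34 = 15/34
P(B|+,+) = (21/170)/(15/34) = 7/25

7/25


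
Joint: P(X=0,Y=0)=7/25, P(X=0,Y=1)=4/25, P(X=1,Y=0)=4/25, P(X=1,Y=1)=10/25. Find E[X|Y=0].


P(Y=0) = 11/25
E[X|Y=0] = (0*7 + 1*4)/11 = 4/11

4/11


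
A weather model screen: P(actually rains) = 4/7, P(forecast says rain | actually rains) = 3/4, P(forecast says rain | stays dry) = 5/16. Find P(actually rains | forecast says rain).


P(A) = P(A|B)P(B) + P(A|B')P(B') = 3/4*4/7 + 5/16*3/7 = 9/16
P(B|A) = P(A|B)P(B)/P(A) = (3/7)/(9/16) = 16/21

16/21


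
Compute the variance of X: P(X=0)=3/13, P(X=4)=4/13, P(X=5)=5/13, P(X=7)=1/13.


E[X] = 48/13, E[X^2] = 238/13
Var(X) = E[X^2] - (E[X])^2 = 238/13 - (48/13)^2 = 790/169

790/169


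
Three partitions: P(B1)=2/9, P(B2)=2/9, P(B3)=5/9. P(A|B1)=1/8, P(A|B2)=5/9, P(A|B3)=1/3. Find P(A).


P(A) = P(A|B1)P(B1) + P(A|B2)P(B2) + P(A|B3)P(B3)
= 1/8*2/9 + 5/9*2/9 + 1/3*5/9
= 1/36 + 10/81 + 5/27 = 109/324

109/324


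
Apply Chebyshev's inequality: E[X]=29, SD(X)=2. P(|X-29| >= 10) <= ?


k = 10/2 = 5
Chebyshev: P(|X-mu| >= k*sigma) <= 1/k^2 = 1/5^2 = 1/25

1/25


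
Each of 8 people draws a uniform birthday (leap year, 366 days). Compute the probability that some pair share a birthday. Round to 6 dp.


P(all different) = prod((366-i)/366 for i=0..7) = 0.925861
P(at least one match) = 1 - 0.925861 = 0.074139

0.074139


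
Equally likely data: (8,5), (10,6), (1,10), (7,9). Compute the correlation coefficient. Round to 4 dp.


Cov(X,Y) = -5.5000, Var(X) = 11.2500, Var(Y) = 4.2500
rho = Cov/(sqrt(VarX)*sqrt(VarY)) = -0.7954

-0.7954


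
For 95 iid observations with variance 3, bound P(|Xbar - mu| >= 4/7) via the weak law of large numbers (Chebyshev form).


Var(Xbar) = Var(X)/n = 3/95
Chebyshev: P(|Xbar-mu| >= 4/7) <= Var(Xbar)/(4/7)^2 = (3/95)/(16/49) = 147/1520

147/1520


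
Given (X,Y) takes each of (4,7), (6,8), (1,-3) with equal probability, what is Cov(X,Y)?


E[X]=11/3, E[Y]=4, E[XY]=73/3
Cov(X,Y) = E[XY] - E[X]E[Y] = 73/3 - 11/3*4 = 29/3

29/3


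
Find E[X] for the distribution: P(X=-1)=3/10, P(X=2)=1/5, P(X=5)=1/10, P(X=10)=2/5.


E[X] = sum(x * P(x))
= -1*3/10 + 2*1/5 + 5*1/10 + 10*2/5
= 23/5

23/5


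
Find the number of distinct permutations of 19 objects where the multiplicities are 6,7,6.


19! = 121645100408832000
Denominator: 6!=720 * 7!=5040 * 6!=720
Coefficient = 121645100408832000 / 2612736000 = 46558512

46558512


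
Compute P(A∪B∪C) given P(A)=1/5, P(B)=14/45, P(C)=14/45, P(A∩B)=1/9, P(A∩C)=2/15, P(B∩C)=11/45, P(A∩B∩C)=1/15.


P(A∪B∪C) = P(A)+P(B)+P(C) - P(AB)-P(AC)-P(BC) + P(ABC)
= 1/5+14/45+14/45 - 1/9-2/15-11/45 + 1/15
= 2/5

2/5
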